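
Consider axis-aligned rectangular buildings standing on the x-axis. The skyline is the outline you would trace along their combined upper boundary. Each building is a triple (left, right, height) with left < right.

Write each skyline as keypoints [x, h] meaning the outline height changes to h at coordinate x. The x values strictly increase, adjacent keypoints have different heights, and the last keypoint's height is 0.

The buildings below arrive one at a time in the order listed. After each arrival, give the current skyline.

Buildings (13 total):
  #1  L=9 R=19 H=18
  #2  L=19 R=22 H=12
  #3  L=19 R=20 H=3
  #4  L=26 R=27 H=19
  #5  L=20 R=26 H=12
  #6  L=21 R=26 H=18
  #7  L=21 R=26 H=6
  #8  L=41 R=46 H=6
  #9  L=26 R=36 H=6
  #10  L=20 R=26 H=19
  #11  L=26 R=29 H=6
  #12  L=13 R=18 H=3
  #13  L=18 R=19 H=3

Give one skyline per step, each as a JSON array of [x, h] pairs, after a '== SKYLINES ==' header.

== SKYLINES ==
[[9,18],[19,0]]
[[9,18],[19,12],[22,0]]
[[9,18],[19,12],[22,0]]
[[9,18],[19,12],[22,0],[26,19],[27,0]]
[[9,18],[19,12],[26,19],[27,0]]
[[9,18],[19,12],[21,18],[26,19],[27,0]]
[[9,18],[19,12],[21,18],[26,19],[27,0]]
[[9,18],[19,12],[21,18],[26,19],[27,0],[41,6],[46,0]]
[[9,18],[19,12],[21,18],[26,19],[27,6],[36,0],[41,6],[46,0]]
[[9,18],[19,12],[20,19],[27,6],[36,0],[41,6],[46,0]]
[[9,18],[19,12],[20,19],[27,6],[36,0],[41,6],[46,0]]
[[9,18],[19,12],[20,19],[27,6],[36,0],[41,6],[46,0]]
[[9,18],[19,12],[20,19],[27,6],[36,0],[41,6],[46,0]]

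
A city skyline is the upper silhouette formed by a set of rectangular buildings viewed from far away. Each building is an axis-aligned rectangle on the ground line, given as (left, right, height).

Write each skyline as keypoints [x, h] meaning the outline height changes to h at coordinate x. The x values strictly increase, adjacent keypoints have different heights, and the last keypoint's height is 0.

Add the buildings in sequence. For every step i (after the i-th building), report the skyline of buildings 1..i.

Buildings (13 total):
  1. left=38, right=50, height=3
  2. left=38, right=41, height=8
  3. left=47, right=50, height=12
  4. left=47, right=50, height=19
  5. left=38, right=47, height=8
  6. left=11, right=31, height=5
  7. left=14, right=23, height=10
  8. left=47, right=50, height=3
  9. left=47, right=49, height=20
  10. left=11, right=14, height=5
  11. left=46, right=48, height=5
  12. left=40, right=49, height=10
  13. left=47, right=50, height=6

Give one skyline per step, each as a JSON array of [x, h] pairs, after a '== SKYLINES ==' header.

== SKYLINES ==
[[38,3],[50,0]]
[[38,8],[41,3],[50,0]]
[[38,8],[41,3],[47,12],[50,0]]
[[38,8],[41,3],[47,19],[50,0]]
[[38,8],[47,19],[50,0]]
[[11,5],[31,0],[38,8],[47,19],[50,0]]
[[11,5],[14,10],[23,5],[31,0],[38,8],[47,19],[50,0]]
[[11,5],[14,10],[23,5],[31,0],[38,8],[47,19],[50,0]]
[[11,5],[14,10],[23,5],[31,0],[38,8],[47,20],[49,19],[50,0]]
[[11,5],[14,10],[23,5],[31,0],[38,8],[47,20],[49,19],[50,0]]
[[11,5],[14,10],[23,5],[31,0],[38,8],[47,20],[49,19],[50,0]]
[[11,5],[14,10],[23,5],[31,0],[38,8],[40,10],[47,20],[49,19],[50,0]]
[[11,5],[14,10],[23,5],[31,0],[38,8],[40,10],[47,20],[49,19],[50,0]]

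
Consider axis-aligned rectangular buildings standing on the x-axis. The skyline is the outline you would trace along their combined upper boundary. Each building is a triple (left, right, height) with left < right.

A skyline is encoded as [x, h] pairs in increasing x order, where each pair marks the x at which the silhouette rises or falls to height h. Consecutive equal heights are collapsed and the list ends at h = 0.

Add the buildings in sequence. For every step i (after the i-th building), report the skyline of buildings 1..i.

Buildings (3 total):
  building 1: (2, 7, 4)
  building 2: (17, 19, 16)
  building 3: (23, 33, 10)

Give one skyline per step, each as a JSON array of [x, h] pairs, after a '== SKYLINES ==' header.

== SKYLINES ==
[[2,4],[7,0]]
[[2,4],[7,0],[17,16],[19,0]]
[[2,4],[7,0],[17,16],[19,0],[23,10],[33,0]]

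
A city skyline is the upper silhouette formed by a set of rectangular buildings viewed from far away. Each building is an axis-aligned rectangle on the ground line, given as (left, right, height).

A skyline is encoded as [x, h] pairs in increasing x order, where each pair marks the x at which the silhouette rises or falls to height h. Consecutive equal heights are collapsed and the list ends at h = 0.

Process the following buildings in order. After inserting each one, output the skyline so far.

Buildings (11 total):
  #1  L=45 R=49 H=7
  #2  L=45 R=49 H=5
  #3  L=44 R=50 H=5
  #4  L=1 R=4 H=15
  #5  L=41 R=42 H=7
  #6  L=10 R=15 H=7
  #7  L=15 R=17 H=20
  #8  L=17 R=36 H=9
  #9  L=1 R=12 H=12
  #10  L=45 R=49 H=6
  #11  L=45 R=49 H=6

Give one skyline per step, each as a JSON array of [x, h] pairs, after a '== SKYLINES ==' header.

== SKYLINES ==
[[45,7],[49,0]]
[[45,7],[49,0]]
[[44,5],[45,7],[49,5],[50,0]]
[[1,15],[4,0],[44,5],[45,7],[49,5],[50,0]]
[[1,15],[4,0],[41,7],[42,0],[44,5],[45,7],[49,5],[50,0]]
[[1,15],[4,0],[10,7],[15,0],[41,7],[42,0],[44,5],[45,7],[49,5],[50,0]]
[[1,15],[4,0],[10,7],[15,20],[17,0],[41,7],[42,0],[44,5],[45,7],[49,5],[50,0]]
[[1,15],[4,0],[10,7],[15,20],[17,9],[36,0],[41,7],[42,0],[44,5],[45,7],[49,5],[50,0]]
[[1,15],[4,12],[12,7],[15,20],[17,9],[36,0],[41,7],[42,0],[44,5],[45,7],[49,5],[50,0]]
[[1,15],[4,12],[12,7],[15,20],[17,9],[36,0],[41,7],[42,0],[44,5],[45,7],[49,5],[50,0]]
[[1,15],[4,12],[12,7],[15,20],[17,9],[36,0],[41,7],[42,0],[44,5],[45,7],[49,5],[50,0]]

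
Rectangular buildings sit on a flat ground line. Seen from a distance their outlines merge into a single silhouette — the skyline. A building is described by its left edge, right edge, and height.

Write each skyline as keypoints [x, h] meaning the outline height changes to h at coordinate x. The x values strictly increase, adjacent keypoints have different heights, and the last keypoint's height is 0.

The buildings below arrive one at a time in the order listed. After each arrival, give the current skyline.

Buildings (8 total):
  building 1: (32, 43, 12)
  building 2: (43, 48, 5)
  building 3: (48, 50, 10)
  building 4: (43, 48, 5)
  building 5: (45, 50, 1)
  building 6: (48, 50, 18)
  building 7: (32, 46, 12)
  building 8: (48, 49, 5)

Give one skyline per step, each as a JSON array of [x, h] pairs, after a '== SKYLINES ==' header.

== SKYLINES ==
[[32,12],[43,0]]
[[32,12],[43,5],[48,0]]
[[32,12],[43,5],[48,10],[50,0]]
[[32,12],[43,5],[48,10],[50,0]]
[[32,12],[43,5],[48,10],[50,0]]
[[32,12],[43,5],[48,18],[50,0]]
[[32,12],[46,5],[48,18],[50,0]]
[[32,12],[46,5],[48,18],[50,0]]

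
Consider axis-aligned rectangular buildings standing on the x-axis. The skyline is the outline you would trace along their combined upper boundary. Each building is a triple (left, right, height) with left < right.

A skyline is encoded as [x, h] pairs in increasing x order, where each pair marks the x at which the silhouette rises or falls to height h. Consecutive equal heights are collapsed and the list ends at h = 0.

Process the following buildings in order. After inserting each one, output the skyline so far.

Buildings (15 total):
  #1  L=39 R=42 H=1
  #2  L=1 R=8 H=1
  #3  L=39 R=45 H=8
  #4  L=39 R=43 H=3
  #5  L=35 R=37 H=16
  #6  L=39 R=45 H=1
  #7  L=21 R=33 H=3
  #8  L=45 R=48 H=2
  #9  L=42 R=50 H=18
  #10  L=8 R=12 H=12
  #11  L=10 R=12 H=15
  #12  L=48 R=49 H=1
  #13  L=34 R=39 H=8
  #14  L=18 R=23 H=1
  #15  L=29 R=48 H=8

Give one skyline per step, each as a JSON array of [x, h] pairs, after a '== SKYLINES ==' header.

== SKYLINES ==
[[39,1],[42,0]]
[[1,1],[8,0],[39,1],[42,0]]
[[1,1],[8,0],[39,8],[45,0]]
[[1,1],[8,0],[39,8],[45,0]]
[[1,1],[8,0],[35,16],[37,0],[39,8],[45,0]]
[[1,1],[8,0],[35,16],[37,0],[39,8],[45,0]]
[[1,1],[8,0],[21,3],[33,0],[35,16],[37,0],[39,8],[45,0]]
[[1,1],[8,0],[21,3],[33,0],[35,16],[37,0],[39,8],[45,2],[48,0]]
[[1,1],[8,0],[21,3],[33,0],[35,16],[37,0],[39,8],[42,18],[50,0]]
[[1,1],[8,12],[12,0],[21,3],[33,0],[35,16],[37,0],[39,8],[42,18],[50,0]]
[[1,1],[8,12],[10,15],[12,0],[21,3],[33,0],[35,16],[37,0],[39,8],[42,18],[50,0]]
[[1,1],[8,12],[10,15],[12,0],[21,3],[33,0],[35,16],[37,0],[39,8],[42,18],[50,0]]
[[1,1],[8,12],[10,15],[12,0],[21,3],[33,0],[34,8],[35,16],[37,8],[42,18],[50,0]]
[[1,1],[8,12],[10,15],[12,0],[18,1],[21,3],[33,0],[34,8],[35,16],[37,8],[42,18],[50,0]]
[[1,1],[8,12],[10,15],[12,0],[18,1],[21,3],[29,8],[35,16],[37,8],[42,18],[50,0]]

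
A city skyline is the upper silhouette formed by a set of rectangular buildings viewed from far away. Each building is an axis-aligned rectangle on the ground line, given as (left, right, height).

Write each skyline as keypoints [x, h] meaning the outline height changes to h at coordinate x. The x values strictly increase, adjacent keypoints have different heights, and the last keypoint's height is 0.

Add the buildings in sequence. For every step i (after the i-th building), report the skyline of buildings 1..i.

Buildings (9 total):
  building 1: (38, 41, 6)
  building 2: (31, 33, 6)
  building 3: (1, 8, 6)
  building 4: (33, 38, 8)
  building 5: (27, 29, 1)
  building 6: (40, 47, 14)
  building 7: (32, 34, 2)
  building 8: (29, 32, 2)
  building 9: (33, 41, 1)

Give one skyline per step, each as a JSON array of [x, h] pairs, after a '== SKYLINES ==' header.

== SKYLINES ==
[[38,6],[41,0]]
[[31,6],[33,0],[38,6],[41,0]]
[[1,6],[8,0],[31,6],[33,0],[38,6],[41,0]]
[[1,6],[8,0],[31,6],[33,8],[38,6],[41,0]]
[[1,6],[8,0],[27,1],[29,0],[31,6],[33,8],[38,6],[41,0]]
[[1,6],[8,0],[27,1],[29,0],[31,6],[33,8],[38,6],[40,14],[47,0]]
[[1,6],[8,0],[27,1],[29,0],[31,6],[33,8],[38,6],[40,14],[47,0]]
[[1,6],[8,0],[27,1],[29,2],[31,6],[33,8],[38,6],[40,14],[47,0]]
[[1,6],[8,0],[27,1],[29,2],[31,6],[33,8],[38,6],[40,14],[47,0]]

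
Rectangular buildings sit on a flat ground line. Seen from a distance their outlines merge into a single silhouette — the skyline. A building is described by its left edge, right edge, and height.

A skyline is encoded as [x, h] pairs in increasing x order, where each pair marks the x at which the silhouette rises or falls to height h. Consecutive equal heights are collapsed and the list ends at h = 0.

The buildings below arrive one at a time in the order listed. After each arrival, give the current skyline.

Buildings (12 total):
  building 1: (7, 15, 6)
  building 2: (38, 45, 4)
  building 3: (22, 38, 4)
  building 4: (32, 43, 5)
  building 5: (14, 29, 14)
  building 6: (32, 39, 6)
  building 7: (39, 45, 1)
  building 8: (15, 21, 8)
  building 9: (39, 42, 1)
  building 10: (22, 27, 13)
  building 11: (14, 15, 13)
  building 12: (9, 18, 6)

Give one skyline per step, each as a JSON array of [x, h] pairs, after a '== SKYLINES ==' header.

== SKYLINES ==
[[7,6],[15,0]]
[[7,6],[15,0],[38,4],[45,0]]
[[7,6],[15,0],[22,4],[45,0]]
[[7,6],[15,0],[22,4],[32,5],[43,4],[45,0]]
[[7,6],[14,14],[29,4],[32,5],[43,4],[45,0]]
[[7,6],[14,14],[29,4],[32,6],[39,5],[43,4],[45,0]]
[[7,6],[14,14],[29,4],[32,6],[39,5],[43,4],[45,0]]
[[7,6],[14,14],[29,4],[32,6],[39,5],[43,4],[45,0]]
[[7,6],[14,14],[29,4],[32,6],[39,5],[43,4],[45,0]]
[[7,6],[14,14],[29,4],[32,6],[39,5],[43,4],[45,0]]
[[7,6],[14,14],[29,4],[32,6],[39,5],[43,4],[45,0]]
[[7,6],[14,14],[29,4],[32,6],[39,5],[43,4],[45,0]]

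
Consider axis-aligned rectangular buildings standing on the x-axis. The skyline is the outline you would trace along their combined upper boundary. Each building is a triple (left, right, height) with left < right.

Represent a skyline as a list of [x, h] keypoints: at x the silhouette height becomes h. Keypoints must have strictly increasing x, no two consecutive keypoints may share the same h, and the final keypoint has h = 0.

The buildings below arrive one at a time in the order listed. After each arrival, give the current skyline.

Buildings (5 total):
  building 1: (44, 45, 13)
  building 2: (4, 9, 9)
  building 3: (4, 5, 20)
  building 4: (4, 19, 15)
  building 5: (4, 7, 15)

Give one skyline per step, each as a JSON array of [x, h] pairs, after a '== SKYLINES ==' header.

== SKYLINES ==
[[44,13],[45,0]]
[[4,9],[9,0],[44,13],[45,0]]
[[4,20],[5,9],[9,0],[44,13],[45,0]]
[[4,20],[5,15],[19,0],[44,13],[45,0]]
[[4,20],[5,15],[19,0],[44,13],[45,0]]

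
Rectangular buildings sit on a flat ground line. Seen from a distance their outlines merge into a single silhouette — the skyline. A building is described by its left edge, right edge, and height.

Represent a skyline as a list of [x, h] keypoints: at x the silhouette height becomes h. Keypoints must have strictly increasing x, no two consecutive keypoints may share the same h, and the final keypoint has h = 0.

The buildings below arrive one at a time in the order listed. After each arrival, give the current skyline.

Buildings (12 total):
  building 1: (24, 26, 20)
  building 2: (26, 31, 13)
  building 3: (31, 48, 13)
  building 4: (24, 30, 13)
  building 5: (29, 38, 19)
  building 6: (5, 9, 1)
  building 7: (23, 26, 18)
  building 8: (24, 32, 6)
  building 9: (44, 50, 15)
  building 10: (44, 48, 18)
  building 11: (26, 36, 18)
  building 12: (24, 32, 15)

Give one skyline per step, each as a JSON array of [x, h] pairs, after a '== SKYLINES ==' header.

== SKYLINES ==
[[24,20],[26,0]]
[[24,20],[26,13],[31,0]]
[[24,20],[26,13],[48,0]]
[[24,20],[26,13],[48,0]]
[[24,20],[26,13],[29,19],[38,13],[48,0]]
[[5,1],[9,0],[24,20],[26,13],[29,19],[38,13],[48,0]]
[[5,1],[9,0],[23,18],[24,20],[26,13],[29,19],[38,13],[48,0]]
[[5,1],[9,0],[23,18],[24,20],[26,13],[29,19],[38,13],[48,0]]
[[5,1],[9,0],[23,18],[24,20],[26,13],[29,19],[38,13],[44,15],[50,0]]
[[5,1],[9,0],[23,18],[24,20],[26,13],[29,19],[38,13],[44,18],[48,15],[50,0]]
[[5,1],[9,0],[23,18],[24,20],[26,18],[29,19],[38,13],[44,18],[48,15],[50,0]]
[[5,1],[9,0],[23,18],[24,20],[26,18],[29,19],[38,13],[44,18],[48,15],[50,0]]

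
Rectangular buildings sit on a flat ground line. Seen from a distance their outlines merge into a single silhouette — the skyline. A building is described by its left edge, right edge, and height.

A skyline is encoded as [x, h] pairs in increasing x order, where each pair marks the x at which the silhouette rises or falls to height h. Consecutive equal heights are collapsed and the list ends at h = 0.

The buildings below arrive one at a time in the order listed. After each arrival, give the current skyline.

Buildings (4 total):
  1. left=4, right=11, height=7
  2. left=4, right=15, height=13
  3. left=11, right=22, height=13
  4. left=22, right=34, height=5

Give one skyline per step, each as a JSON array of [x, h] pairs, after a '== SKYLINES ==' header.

== SKYLINES ==
[[4,7],[11,0]]
[[4,13],[15,0]]
[[4,13],[22,0]]
[[4,13],[22,5],[34,0]]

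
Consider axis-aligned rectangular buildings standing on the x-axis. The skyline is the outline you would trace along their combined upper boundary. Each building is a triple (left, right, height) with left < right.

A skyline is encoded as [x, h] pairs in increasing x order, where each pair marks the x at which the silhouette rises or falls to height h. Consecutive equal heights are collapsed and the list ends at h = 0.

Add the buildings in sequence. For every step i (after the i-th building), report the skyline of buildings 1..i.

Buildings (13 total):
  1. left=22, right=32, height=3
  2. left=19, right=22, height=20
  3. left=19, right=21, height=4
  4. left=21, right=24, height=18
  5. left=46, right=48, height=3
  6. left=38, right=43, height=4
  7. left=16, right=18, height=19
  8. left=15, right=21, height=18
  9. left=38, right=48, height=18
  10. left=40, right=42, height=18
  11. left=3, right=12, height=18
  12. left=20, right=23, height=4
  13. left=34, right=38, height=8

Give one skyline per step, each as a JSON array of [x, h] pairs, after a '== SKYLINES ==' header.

== SKYLINES ==
[[22,3],[32,0]]
[[19,20],[22,3],[32,0]]
[[19,20],[22,3],[32,0]]
[[19,20],[22,18],[24,3],[32,0]]
[[19,20],[22,18],[24,3],[32,0],[46,3],[48,0]]
[[19,20],[22,18],[24,3],[32,0],[38,4],[43,0],[46,3],[48,0]]
[[16,19],[18,0],[19,20],[22,18],[24,3],[32,0],[38,4],[43,0],[46,3],[48,0]]
[[15,18],[16,19],[18,18],[19,20],[22,18],[24,3],[32,0],[38,4],[43,0],[46,3],[48,0]]
[[15,18],[16,19],[18,18],[19,20],[22,18],[24,3],[32,0],[38,18],[48,0]]
[[15,18],[16,19],[18,18],[19,20],[22,18],[24,3],[32,0],[38,18],[48,0]]
[[3,18],[12,0],[15,18],[16,19],[18,18],[19,20],[22,18],[24,3],[32,0],[38,18],[48,0]]
[[3,18],[12,0],[15,18],[16,19],[18,18],[19,20],[22,18],[24,3],[32,0],[38,18],[48,0]]
[[3,18],[12,0],[15,18],[16,19],[18,18],[19,20],[22,18],[24,3],[32,0],[34,8],[38,18],[48,0]]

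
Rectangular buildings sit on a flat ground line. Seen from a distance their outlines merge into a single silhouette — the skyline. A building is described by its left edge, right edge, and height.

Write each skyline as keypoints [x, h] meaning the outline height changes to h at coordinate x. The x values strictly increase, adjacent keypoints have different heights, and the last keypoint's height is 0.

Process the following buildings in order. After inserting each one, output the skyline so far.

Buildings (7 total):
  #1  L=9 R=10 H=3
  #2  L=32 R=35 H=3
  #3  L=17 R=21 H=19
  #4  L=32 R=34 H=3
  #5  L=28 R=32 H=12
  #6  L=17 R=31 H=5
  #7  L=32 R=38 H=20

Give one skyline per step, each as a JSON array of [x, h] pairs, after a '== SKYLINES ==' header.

== SKYLINES ==
[[9,3],[10,0]]
[[9,3],[10,0],[32,3],[35,0]]
[[9,3],[10,0],[17,19],[21,0],[32,3],[35,0]]
[[9,3],[10,0],[17,19],[21,0],[32,3],[35,0]]
[[9,3],[10,0],[17,19],[21,0],[28,12],[32,3],[35,0]]
[[9,3],[10,0],[17,19],[21,5],[28,12],[32,3],[35,0]]
[[9,3],[10,0],[17,19],[21,5],[28,12],[32,20],[38,0]]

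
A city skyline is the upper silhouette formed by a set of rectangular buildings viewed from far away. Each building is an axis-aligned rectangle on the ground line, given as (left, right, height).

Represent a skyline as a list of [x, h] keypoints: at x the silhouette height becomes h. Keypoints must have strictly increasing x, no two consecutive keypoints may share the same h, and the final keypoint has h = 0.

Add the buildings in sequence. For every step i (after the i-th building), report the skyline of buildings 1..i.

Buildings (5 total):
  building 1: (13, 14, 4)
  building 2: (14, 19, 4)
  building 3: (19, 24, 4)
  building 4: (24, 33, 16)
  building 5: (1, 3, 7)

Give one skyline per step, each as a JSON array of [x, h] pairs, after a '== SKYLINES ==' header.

== SKYLINES ==
[[13,4],[14,0]]
[[13,4],[19,0]]
[[13,4],[24,0]]
[[13,4],[24,16],[33,0]]
[[1,7],[3,0],[13,4],[24,16],[33,0]]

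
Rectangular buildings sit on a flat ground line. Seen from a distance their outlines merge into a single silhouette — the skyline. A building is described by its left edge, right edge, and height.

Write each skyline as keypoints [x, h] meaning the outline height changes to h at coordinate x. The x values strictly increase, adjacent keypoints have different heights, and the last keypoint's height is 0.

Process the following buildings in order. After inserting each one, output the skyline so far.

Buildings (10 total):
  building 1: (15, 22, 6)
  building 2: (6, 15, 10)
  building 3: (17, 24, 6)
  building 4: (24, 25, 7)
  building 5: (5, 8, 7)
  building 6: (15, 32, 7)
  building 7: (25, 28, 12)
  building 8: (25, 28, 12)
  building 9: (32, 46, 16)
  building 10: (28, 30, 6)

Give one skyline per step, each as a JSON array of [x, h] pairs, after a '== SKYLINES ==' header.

== SKYLINES ==
[[15,6],[22,0]]
[[6,10],[15,6],[22,0]]
[[6,10],[15,6],[24,0]]
[[6,10],[15,6],[24,7],[25,0]]
[[5,7],[6,10],[15,6],[24,7],[25,0]]
[[5,7],[6,10],[15,7],[32,0]]
[[5,7],[6,10],[15,7],[25,12],[28,7],[32,0]]
[[5,7],[6,10],[15,7],[25,12],[28,7],[32,0]]
[[5,7],[6,10],[15,7],[25,12],[28,7],[32,16],[46,0]]
[[5,7],[6,10],[15,7],[25,12],[28,7],[32,16],[46,0]]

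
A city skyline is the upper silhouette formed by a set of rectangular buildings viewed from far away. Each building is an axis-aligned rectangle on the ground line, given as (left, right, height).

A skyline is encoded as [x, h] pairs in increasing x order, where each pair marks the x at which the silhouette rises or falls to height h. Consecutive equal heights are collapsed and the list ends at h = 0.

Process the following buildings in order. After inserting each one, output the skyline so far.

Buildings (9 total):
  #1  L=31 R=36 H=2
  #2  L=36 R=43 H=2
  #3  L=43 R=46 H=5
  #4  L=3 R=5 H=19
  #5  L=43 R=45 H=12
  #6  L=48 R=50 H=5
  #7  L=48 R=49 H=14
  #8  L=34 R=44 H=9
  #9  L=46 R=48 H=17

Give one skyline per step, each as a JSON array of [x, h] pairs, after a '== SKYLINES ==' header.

== SKYLINES ==
[[31,2],[36,0]]
[[31,2],[43,0]]
[[31,2],[43,5],[46,0]]
[[3,19],[5,0],[31,2],[43,5],[46,0]]
[[3,19],[5,0],[31,2],[43,12],[45,5],[46,0]]
[[3,19],[5,0],[31,2],[43,12],[45,5],[46,0],[48,5],[50,0]]
[[3,19],[5,0],[31,2],[43,12],[45,5],[46,0],[48,14],[49,5],[50,0]]
[[3,19],[5,0],[31,2],[34,9],[43,12],[45,5],[46,0],[48,14],[49,5],[50,0]]
[[3,19],[5,0],[31,2],[34,9],[43,12],[45,5],[46,17],[48,14],[49,5],[50,0]]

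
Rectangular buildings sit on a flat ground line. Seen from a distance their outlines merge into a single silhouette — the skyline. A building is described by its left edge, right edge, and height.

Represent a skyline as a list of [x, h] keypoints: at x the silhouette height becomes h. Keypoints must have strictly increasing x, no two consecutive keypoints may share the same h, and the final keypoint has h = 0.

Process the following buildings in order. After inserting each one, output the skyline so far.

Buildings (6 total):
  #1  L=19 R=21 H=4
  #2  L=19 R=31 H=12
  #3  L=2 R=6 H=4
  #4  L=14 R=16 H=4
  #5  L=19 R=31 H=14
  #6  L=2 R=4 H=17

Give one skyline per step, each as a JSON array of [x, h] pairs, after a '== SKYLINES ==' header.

== SKYLINES ==
[[19,4],[21,0]]
[[19,12],[31,0]]
[[2,4],[6,0],[19,12],[31,0]]
[[2,4],[6,0],[14,4],[16,0],[19,12],[31,0]]
[[2,4],[6,0],[14,4],[16,0],[19,14],[31,0]]
[[2,17],[4,4],[6,0],[14,4],[16,0],[19,14],[31,0]]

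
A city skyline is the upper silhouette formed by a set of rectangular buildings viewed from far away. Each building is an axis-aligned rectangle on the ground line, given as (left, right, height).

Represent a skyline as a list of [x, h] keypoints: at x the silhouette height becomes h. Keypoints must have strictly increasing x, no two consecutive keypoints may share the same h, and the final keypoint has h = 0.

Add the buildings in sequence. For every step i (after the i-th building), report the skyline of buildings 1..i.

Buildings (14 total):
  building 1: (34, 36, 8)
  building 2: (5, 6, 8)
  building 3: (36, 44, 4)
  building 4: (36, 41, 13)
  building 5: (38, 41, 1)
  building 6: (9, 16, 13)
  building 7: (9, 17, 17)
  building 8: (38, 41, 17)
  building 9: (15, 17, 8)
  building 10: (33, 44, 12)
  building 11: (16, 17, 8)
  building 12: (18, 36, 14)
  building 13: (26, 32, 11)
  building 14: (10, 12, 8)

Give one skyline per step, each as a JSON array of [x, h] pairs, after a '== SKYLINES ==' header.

== SKYLINES ==
[[34,8],[36,0]]
[[5,8],[6,0],[34,8],[36,0]]
[[5,8],[6,0],[34,8],[36,4],[44,0]]
[[5,8],[6,0],[34,8],[36,13],[41,4],[44,0]]
[[5,8],[6,0],[34,8],[36,13],[41,4],[44,0]]
[[5,8],[6,0],[9,13],[16,0],[34,8],[36,13],[41,4],[44,0]]
[[5,8],[6,0],[9,17],[17,0],[34,8],[36,13],[41,4],[44,0]]
[[5,8],[6,0],[9,17],[17,0],[34,8],[36,13],[38,17],[41,4],[44,0]]
[[5,8],[6,0],[9,17],[17,0],[34,8],[36,13],[38,17],[41,4],[44,0]]
[[5,8],[6,0],[9,17],[17,0],[33,12],[36,13],[38,17],[41,12],[44,0]]
[[5,8],[6,0],[9,17],[17,0],[33,12],[36,13],[38,17],[41,12],[44,0]]
[[5,8],[6,0],[9,17],[17,0],[18,14],[36,13],[38,17],[41,12],[44,0]]
[[5,8],[6,0],[9,17],[17,0],[18,14],[36,13],[38,17],[41,12],[44,0]]
[[5,8],[6,0],[9,17],[17,0],[18,14],[36,13],[38,17],[41,12],[44,0]]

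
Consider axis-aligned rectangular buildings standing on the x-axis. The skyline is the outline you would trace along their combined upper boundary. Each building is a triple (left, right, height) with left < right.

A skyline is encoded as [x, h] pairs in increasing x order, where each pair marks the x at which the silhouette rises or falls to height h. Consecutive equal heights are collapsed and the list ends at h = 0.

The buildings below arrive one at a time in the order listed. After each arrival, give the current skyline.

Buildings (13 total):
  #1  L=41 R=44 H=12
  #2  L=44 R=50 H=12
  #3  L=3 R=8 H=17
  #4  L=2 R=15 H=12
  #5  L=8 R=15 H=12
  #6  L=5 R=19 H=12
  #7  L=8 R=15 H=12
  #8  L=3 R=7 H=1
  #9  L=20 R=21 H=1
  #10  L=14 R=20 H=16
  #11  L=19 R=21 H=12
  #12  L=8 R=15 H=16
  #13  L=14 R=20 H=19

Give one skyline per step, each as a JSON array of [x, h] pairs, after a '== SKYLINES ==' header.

== SKYLINES ==
[[41,12],[44,0]]
[[41,12],[50,0]]
[[3,17],[8,0],[41,12],[50,0]]
[[2,12],[3,17],[8,12],[15,0],[41,12],[50,0]]
[[2,12],[3,17],[8,12],[15,0],[41,12],[50,0]]
[[2,12],[3,17],[8,12],[19,0],[41,12],[50,0]]
[[2,12],[3,17],[8,12],[19,0],[41,12],[50,0]]
[[2,12],[3,17],[8,12],[19,0],[41,12],[50,0]]
[[2,12],[3,17],[8,12],[19,0],[20,1],[21,0],[41,12],[50,0]]
[[2,12],[3,17],[8,12],[14,16],[20,1],[21,0],[41,12],[50,0]]
[[2,12],[3,17],[8,12],[14,16],[20,12],[21,0],[41,12],[50,0]]
[[2,12],[3,17],[8,16],[20,12],[21,0],[41,12],[50,0]]
[[2,12],[3,17],[8,16],[14,19],[20,12],[21,0],[41,12],[50,0]]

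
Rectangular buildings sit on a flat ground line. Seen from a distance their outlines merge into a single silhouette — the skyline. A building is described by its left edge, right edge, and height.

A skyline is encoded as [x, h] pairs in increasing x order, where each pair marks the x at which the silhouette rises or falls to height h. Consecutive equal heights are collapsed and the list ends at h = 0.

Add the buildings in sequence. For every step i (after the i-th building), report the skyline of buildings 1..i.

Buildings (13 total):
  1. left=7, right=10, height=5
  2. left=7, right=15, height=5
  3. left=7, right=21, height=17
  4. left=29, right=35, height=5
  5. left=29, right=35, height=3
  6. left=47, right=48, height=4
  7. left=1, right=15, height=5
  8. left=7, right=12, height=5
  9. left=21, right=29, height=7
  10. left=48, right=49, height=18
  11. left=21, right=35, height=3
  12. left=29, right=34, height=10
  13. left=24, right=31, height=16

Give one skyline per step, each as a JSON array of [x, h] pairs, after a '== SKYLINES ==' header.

== SKYLINES ==
[[7,5],[10,0]]
[[7,5],[15,0]]
[[7,17],[21,0]]
[[7,17],[21,0],[29,5],[35,0]]
[[7,17],[21,0],[29,5],[35,0]]
[[7,17],[21,0],[29,5],[35,0],[47,4],[48,0]]
[[1,5],[7,17],[21,0],[29,5],[35,0],[47,4],[48,0]]
[[1,5],[7,17],[21,0],[29,5],[35,0],[47,4],[48,0]]
[[1,5],[7,17],[21,7],[29,5],[35,0],[47,4],[48,0]]
[[1,5],[7,17],[21,7],[29,5],[35,0],[47,4],[48,18],[49,0]]
[[1,5],[7,17],[21,7],[29,5],[35,0],[47,4],[48,18],[49,0]]
[[1,5],[7,17],[21,7],[29,10],[34,5],[35,0],[47,4],[48,18],[49,0]]
[[1,5],[7,17],[21,7],[24,16],[31,10],[34,5],[35,0],[47,4],[48,18],[49,0]]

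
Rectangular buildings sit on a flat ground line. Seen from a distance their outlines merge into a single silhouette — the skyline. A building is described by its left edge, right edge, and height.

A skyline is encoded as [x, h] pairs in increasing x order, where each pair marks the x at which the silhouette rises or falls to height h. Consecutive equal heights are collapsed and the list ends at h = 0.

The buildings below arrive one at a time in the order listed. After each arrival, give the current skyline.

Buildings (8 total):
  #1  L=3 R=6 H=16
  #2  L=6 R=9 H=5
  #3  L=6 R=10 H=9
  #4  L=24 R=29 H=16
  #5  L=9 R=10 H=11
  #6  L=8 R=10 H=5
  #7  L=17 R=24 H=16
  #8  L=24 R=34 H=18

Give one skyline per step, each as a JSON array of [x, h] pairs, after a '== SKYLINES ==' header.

== SKYLINES ==
[[3,16],[6,0]]
[[3,16],[6,5],[9,0]]
[[3,16],[6,9],[10,0]]
[[3,16],[6,9],[10,0],[24,16],[29,0]]
[[3,16],[6,9],[9,11],[10,0],[24,16],[29,0]]
[[3,16],[6,9],[9,11],[10,0],[24,16],[29,0]]
[[3,16],[6,9],[9,11],[10,0],[17,16],[29,0]]
[[3,16],[6,9],[9,11],[10,0],[17,16],[24,18],[34,0]]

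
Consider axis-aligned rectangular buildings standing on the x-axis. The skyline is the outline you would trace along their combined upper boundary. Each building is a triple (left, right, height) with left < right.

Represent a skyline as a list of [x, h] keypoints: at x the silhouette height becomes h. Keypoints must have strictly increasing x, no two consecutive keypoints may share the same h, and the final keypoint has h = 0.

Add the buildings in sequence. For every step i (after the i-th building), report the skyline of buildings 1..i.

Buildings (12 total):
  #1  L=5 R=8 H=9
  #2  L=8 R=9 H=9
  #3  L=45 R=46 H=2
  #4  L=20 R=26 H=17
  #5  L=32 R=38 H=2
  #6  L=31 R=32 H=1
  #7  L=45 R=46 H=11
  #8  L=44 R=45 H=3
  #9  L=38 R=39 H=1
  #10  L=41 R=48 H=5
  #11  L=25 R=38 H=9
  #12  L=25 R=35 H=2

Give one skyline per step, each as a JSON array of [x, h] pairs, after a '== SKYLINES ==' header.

== SKYLINES ==
[[5,9],[8,0]]
[[5,9],[9,0]]
[[5,9],[9,0],[45,2],[46,0]]
[[5,9],[9,0],[20,17],[26,0],[45,2],[46,0]]
[[5,9],[9,0],[20,17],[26,0],[32,2],[38,0],[45,2],[46,0]]
[[5,9],[9,0],[20,17],[26,0],[31,1],[32,2],[38,0],[45,2],[46,0]]
[[5,9],[9,0],[20,17],[26,0],[31,1],[32,2],[38,0],[45,11],[46,0]]
[[5,9],[9,0],[20,17],[26,0],[31,1],[32,2],[38,0],[44,3],[45,11],[46,0]]
[[5,9],[9,0],[20,17],[26,0],[31,1],[32,2],[38,1],[39,0],[44,3],[45,11],[46,0]]
[[5,9],[9,0],[20,17],[26,0],[31,1],[32,2],[38,1],[39,0],[41,5],[45,11],[46,5],[48,0]]
[[5,9],[9,0],[20,17],[26,9],[38,1],[39,0],[41,5],[45,11],[46,5],[48,0]]
[[5,9],[9,0],[20,17],[26,9],[38,1],[39,0],[41,5],[45,11],[46,5],[48,0]]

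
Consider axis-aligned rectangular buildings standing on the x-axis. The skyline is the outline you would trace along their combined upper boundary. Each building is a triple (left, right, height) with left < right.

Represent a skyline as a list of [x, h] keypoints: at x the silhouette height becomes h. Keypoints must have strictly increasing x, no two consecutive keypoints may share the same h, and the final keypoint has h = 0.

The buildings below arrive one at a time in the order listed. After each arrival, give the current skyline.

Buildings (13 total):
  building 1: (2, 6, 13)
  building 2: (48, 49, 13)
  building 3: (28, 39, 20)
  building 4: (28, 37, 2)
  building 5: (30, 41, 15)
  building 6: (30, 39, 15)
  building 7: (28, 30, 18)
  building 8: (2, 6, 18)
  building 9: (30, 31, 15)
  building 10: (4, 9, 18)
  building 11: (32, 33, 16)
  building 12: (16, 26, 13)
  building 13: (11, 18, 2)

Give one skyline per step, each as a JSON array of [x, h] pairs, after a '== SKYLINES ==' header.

== SKYLINES ==
[[2,13],[6,0]]
[[2,13],[6,0],[48,13],[49,0]]
[[2,13],[6,0],[28,20],[39,0],[48,13],[49,0]]
[[2,13],[6,0],[28,20],[39,0],[48,13],[49,0]]
[[2,13],[6,0],[28,20],[39,15],[41,0],[48,13],[49,0]]
[[2,13],[6,0],[28,20],[39,15],[41,0],[48,13],[49,0]]
[[2,13],[6,0],[28,20],[39,15],[41,0],[48,13],[49,0]]
[[2,18],[6,0],[28,20],[39,15],[41,0],[48,13],[49,0]]
[[2,18],[6,0],[28,20],[39,15],[41,0],[48,13],[49,0]]
[[2,18],[9,0],[28,20],[39,15],[41,0],[48,13],[49,0]]
[[2,18],[9,0],[28,20],[39,15],[41,0],[48,13],[49,0]]
[[2,18],[9,0],[16,13],[26,0],[28,20],[39,15],[41,0],[48,13],[49,0]]
[[2,18],[9,0],[11,2],[16,13],[26,0],[28,20],[39,15],[41,0],[48,13],[49,0]]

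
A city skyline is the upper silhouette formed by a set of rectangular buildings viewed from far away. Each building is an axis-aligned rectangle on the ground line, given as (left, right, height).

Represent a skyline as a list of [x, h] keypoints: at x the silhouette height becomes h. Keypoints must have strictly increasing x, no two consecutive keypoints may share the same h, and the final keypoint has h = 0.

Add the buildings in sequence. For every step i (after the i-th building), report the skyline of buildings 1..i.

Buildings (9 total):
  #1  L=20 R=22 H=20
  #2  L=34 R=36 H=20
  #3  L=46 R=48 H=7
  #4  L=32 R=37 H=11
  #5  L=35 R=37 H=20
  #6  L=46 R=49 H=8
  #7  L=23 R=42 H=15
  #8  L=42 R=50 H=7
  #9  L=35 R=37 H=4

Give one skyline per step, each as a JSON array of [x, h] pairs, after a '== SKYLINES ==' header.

== SKYLINES ==
[[20,20],[22,0]]
[[20,20],[22,0],[34,20],[36,0]]
[[20,20],[22,0],[34,20],[36,0],[46,7],[48,0]]
[[20,20],[22,0],[32,11],[34,20],[36,11],[37,0],[46,7],[48,0]]
[[20,20],[22,0],[32,11],[34,20],[37,0],[46,7],[48,0]]
[[20,20],[22,0],[32,11],[34,20],[37,0],[46,8],[49,0]]
[[20,20],[22,0],[23,15],[34,20],[37,15],[42,0],[46,8],[49,0]]
[[20,20],[22,0],[23,15],[34,20],[37,15],[42,7],[46,8],[49,7],[50,0]]
[[20,20],[22,0],[23,15],[34,20],[37,15],[42,7],[46,8],[49,7],[50,0]]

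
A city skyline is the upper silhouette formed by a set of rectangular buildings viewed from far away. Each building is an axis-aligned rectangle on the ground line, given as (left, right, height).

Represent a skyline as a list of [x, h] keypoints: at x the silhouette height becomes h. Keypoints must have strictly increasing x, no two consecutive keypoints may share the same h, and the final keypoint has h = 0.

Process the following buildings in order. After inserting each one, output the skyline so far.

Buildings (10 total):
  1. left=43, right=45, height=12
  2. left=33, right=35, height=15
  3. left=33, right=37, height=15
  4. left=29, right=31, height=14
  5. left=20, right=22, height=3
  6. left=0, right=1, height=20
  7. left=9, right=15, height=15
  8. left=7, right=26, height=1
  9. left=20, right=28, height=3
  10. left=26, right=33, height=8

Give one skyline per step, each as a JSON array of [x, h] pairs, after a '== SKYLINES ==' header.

== SKYLINES ==
[[43,12],[45,0]]
[[33,15],[35,0],[43,12],[45,0]]
[[33,15],[37,0],[43,12],[45,0]]
[[29,14],[31,0],[33,15],[37,0],[43,12],[45,0]]
[[20,3],[22,0],[29,14],[31,0],[33,15],[37,0],[43,12],[45,0]]
[[0,20],[1,0],[20,3],[22,0],[29,14],[31,0],[33,15],[37,0],[43,12],[45,0]]
[[0,20],[1,0],[9,15],[15,0],[20,3],[22,0],[29,14],[31,0],[33,15],[37,0],[43,12],[45,0]]
[[0,20],[1,0],[7,1],[9,15],[15,1],[20,3],[22,1],[26,0],[29,14],[31,0],[33,15],[37,0],[43,12],[45,0]]
[[0,20],[1,0],[7,1],[9,15],[15,1],[20,3],[28,0],[29,14],[31,0],[33,15],[37,0],[43,12],[45,0]]
[[0,20],[1,0],[7,1],[9,15],[15,1],[20,3],[26,8],[29,14],[31,8],[33,15],[37,0],[43,12],[45,0]]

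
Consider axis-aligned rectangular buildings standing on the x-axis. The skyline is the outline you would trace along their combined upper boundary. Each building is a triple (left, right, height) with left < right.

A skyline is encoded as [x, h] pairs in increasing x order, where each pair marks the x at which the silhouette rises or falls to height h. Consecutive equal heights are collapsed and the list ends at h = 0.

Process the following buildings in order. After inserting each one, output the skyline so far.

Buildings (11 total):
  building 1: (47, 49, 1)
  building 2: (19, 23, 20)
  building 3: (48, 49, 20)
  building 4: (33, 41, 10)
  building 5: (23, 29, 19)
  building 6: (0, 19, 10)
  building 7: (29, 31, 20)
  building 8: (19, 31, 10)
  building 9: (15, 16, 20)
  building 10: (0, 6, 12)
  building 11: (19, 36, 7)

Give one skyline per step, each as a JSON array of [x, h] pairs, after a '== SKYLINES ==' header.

== SKYLINES ==
[[47,1],[49,0]]
[[19,20],[23,0],[47,1],[49,0]]
[[19,20],[23,0],[47,1],[48,20],[49,0]]
[[19,20],[23,0],[33,10],[41,0],[47,1],[48,20],[49,0]]
[[19,20],[23,19],[29,0],[33,10],[41,0],[47,1],[48,20],[49,0]]
[[0,10],[19,20],[23,19],[29,0],[33,10],[41,0],[47,1],[48,20],[49,0]]
[[0,10],[19,20],[23,19],[29,20],[31,0],[33,10],[41,0],[47,1],[48,20],[49,0]]
[[0,10],[19,20],[23,19],[29,20],[31,0],[33,10],[41,0],[47,1],[48,20],[49,0]]
[[0,10],[15,20],[16,10],[19,20],[23,19],[29,20],[31,0],[33,10],[41,0],[47,1],[48,20],[49,0]]
[[0,12],[6,10],[15,20],[16,10],[19,20],[23,19],[29,20],[31,0],[33,10],[41,0],[47,1],[48,20],[49,0]]
[[0,12],[6,10],[15,20],[16,10],[19,20],[23,19],[29,20],[31,7],[33,10],[41,0],[47,1],[48,20],[49,0]]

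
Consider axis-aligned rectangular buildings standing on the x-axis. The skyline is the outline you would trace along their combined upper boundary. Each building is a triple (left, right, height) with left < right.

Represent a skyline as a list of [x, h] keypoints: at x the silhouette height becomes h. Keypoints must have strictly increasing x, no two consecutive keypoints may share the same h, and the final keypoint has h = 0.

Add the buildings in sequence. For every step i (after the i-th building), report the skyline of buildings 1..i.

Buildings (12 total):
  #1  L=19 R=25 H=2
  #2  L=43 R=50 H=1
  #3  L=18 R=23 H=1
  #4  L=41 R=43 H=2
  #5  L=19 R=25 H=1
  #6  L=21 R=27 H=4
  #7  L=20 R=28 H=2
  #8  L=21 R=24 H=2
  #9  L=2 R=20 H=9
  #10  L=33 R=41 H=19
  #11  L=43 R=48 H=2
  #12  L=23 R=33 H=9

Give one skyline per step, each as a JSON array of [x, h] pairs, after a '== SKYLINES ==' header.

== SKYLINES ==
[[19,2],[25,0]]
[[19,2],[25,0],[43,1],[50,0]]
[[18,1],[19,2],[25,0],[43,1],[50,0]]
[[18,1],[19,2],[25,0],[41,2],[43,1],[50,0]]
[[18,1],[19,2],[25,0],[41,2],[43,1],[50,0]]
[[18,1],[19,2],[21,4],[27,0],[41,2],[43,1],[50,0]]
[[18,1],[19,2],[21,4],[27,2],[28,0],[41,2],[43,1],[50,0]]
[[18,1],[19,2],[21,4],[27,2],[28,0],[41,2],[43,1],[50,0]]
[[2,9],[20,2],[21,4],[27,2],[28,0],[41,2],[43,1],[50,0]]
[[2,9],[20,2],[21,4],[27,2],[28,0],[33,19],[41,2],[43,1],[50,0]]
[[2,9],[20,2],[21,4],[27,2],[28,0],[33,19],[41,2],[48,1],[50,0]]
[[2,9],[20,2],[21,4],[23,9],[33,19],[41,2],[48,1],[50,0]]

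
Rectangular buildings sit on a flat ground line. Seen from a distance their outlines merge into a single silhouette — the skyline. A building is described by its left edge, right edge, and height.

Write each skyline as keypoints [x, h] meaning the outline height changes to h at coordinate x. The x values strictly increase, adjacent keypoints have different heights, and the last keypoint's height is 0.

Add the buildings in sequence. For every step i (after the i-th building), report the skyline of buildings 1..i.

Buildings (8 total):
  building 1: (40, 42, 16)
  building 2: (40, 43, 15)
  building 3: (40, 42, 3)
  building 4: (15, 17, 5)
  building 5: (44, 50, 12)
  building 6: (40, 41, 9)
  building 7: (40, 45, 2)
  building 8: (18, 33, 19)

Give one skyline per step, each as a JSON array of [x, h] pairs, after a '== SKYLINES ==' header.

== SKYLINES ==
[[40,16],[42,0]]
[[40,16],[42,15],[43,0]]
[[40,16],[42,15],[43,0]]
[[15,5],[17,0],[40,16],[42,15],[43,0]]
[[15,5],[17,0],[40,16],[42,15],[43,0],[44,12],[50,0]]
[[15,5],[17,0],[40,16],[42,15],[43,0],[44,12],[50,0]]
[[15,5],[17,0],[40,16],[42,15],[43,2],[44,12],[50,0]]
[[15,5],[17,0],[18,19],[33,0],[40,16],[42,15],[43,2],[44,12],[50,0]]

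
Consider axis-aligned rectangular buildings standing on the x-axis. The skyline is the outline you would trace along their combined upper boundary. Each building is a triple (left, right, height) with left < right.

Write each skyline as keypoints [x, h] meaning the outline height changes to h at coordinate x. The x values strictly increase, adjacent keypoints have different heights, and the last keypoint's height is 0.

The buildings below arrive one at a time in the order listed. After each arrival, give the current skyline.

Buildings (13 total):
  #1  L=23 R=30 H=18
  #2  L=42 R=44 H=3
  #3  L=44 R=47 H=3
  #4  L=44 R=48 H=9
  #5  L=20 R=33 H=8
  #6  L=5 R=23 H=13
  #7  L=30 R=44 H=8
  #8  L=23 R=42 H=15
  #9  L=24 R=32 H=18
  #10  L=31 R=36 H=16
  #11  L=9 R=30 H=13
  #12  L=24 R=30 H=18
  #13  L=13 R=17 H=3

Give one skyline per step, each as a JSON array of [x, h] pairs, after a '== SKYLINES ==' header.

== SKYLINES ==
[[23,18],[30,0]]
[[23,18],[30,0],[42,3],[44,0]]
[[23,18],[30,0],[42,3],[47,0]]
[[23,18],[30,0],[42,3],[44,9],[48,0]]
[[20,8],[23,18],[30,8],[33,0],[42,3],[44,9],[48,0]]
[[5,13],[23,18],[30,8],[33,0],[42,3],[44,9],[48,0]]
[[5,13],[23,18],[30,8],[44,9],[48,0]]
[[5,13],[23,18],[30,15],[42,8],[44,9],[48,0]]
[[5,13],[23,18],[32,15],[42,8],[44,9],[48,0]]
[[5,13],[23,18],[32,16],[36,15],[42,8],[44,9],[48,0]]
[[5,13],[23,18],[32,16],[36,15],[42,8],[44,9],[48,0]]
[[5,13],[23,18],[32,16],[36,15],[42,8],[44,9],[48,0]]
[[5,13],[23,18],[32,16],[36,15],[42,8],[44,9],[48,0]]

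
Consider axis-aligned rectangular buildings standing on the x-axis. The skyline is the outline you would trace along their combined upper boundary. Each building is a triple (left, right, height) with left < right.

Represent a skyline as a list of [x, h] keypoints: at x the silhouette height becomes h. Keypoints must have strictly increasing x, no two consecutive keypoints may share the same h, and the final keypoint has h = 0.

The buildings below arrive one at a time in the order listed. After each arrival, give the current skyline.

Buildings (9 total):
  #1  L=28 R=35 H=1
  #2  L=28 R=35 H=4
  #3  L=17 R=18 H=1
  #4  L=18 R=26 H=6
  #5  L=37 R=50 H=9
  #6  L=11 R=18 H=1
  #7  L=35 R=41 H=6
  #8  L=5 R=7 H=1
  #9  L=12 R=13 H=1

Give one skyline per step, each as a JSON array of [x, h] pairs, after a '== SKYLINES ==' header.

== SKYLINES ==
[[28,1],[35,0]]
[[28,4],[35,0]]
[[17,1],[18,0],[28,4],[35,0]]
[[17,1],[18,6],[26,0],[28,4],[35,0]]
[[17,1],[18,6],[26,0],[28,4],[35,0],[37,9],[50,0]]
[[11,1],[18,6],[26,0],[28,4],[35,0],[37,9],[50,0]]
[[11,1],[18,6],[26,0],[28,4],[35,6],[37,9],[50,0]]
[[5,1],[7,0],[11,1],[18,6],[26,0],[28,4],[35,6],[37,9],[50,0]]
[[5,1],[7,0],[11,1],[18,6],[26,0],[28,4],[35,6],[37,9],[50,0]]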